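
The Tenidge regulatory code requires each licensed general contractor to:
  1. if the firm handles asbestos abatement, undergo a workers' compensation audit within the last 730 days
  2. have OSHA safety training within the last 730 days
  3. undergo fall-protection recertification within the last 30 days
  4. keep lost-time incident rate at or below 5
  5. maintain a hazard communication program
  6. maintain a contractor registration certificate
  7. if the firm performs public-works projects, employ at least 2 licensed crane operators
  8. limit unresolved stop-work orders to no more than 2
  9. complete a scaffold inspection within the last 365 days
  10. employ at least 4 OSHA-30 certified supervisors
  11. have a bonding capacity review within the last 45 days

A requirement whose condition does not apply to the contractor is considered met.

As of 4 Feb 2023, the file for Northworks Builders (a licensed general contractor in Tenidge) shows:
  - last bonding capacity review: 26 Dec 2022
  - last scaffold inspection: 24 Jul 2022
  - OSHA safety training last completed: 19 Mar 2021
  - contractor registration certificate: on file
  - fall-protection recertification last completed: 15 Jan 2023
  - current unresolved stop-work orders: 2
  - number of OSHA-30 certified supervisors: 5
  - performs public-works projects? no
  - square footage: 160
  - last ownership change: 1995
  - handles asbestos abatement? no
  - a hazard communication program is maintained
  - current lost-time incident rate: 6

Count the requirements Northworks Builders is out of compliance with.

1

1. condition 'handles asbestos abatement' does not hold → requirement n/a → met
2. OSHA safety training 687 days ago vs limit 730 → met
3. fall-protection recertification 20 days ago vs limit 30 → met
4. lost-time incident rate 6 > 5 → not met
5. hazard communication program present → met
6. contractor registration certificate present → met
7. condition 'performs public-works projects' does not hold → requirement n/a → met
8. unresolved stop-work orders 2 ≤ 2 → met
9. scaffold inspection 195 days ago vs limit 365 → met
10. OSHA-30 certified supervisors 5 ≥ 4 → met
11. bonding capacity review 40 days ago vs limit 45 → met
Not met: 1 of 11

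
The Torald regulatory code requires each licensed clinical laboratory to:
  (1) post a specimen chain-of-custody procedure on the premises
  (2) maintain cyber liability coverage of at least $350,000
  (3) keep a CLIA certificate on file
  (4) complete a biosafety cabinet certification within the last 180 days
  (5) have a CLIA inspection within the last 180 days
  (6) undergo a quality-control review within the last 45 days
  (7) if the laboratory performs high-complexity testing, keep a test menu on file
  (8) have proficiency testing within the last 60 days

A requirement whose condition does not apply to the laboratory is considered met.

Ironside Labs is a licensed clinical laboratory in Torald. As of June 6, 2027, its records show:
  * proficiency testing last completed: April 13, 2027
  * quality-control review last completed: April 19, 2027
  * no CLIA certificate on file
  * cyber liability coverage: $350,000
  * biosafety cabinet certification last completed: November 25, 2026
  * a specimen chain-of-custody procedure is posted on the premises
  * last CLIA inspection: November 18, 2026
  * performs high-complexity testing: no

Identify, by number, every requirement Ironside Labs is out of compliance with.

1. specimen chain-of-custody procedure present → met
2. cyber liability coverage $350,000 ≥ $350,000 → met
3. CLIA certificate absent → not met
4. biosafety cabinet certification 193 days ago vs limit 180 → not met
5. CLIA inspection 200 days ago vs limit 180 → not met
6. quality-control review 48 days ago vs limit 45 → not met
7. condition 'performs high-complexity testing' does not hold → requirement n/a → met
8. proficiency testing 54 days ago vs limit 60 → met
Not met: 3, 4, 5, 6

3, 4, 5, 6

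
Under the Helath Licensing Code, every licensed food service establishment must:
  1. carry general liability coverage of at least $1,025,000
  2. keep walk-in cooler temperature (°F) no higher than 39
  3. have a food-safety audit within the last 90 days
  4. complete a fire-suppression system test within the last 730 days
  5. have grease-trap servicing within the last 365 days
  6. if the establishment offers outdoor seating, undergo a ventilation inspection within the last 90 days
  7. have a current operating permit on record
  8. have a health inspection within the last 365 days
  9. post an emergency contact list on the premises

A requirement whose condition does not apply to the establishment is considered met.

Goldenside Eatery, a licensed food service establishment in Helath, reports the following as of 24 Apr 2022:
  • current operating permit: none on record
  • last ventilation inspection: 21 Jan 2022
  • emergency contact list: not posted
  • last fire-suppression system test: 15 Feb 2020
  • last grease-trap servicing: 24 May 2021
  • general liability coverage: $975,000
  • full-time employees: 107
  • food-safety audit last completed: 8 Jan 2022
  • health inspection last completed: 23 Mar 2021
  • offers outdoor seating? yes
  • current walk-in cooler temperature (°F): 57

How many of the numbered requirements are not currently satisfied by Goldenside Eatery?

8

1. general liability coverage $975,000 < $1,025,000 → not met
2. walk-in cooler temperature (°F) 57 > 39 → not met
3. food-safety audit 106 days ago vs limit 90 → not met
4. fire-suppression system test 799 days ago vs limit 730 → not met
5. grease-trap servicing 335 days ago vs limit 365 → met
6. condition 'offers outdoor seating' holds; ventilation inspection 93 days ago vs limit 90 → not met
7. current operating permit absent → not met
8. health inspection 397 days ago vs limit 365 → not met
9. emergency contact list absent → not met
Not met: 8 of 9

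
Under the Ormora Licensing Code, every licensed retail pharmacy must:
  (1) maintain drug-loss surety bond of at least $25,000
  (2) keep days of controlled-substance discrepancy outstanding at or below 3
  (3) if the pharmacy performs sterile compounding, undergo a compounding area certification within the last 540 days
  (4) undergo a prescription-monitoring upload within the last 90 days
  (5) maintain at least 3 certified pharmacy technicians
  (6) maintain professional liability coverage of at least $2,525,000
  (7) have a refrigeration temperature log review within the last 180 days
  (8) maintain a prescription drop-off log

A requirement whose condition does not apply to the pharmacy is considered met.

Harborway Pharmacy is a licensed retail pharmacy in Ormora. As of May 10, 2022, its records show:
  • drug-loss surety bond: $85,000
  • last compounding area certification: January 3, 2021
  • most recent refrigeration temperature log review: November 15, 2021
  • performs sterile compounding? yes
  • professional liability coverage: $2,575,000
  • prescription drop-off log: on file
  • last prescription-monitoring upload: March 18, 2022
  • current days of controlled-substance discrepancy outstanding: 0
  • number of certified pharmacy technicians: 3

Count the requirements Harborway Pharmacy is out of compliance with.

1. drug-loss surety bond $85,000 ≥ $25,000 → met
2. days of controlled-substance discrepancy outstanding 0 ≤ 3 → met
3. condition 'performs sterile compounding' holds; compounding area certification 492 days ago vs limit 540 → met
4. prescription-monitoring upload 53 days ago vs limit 90 → met
5. certified pharmacy technicians 3 ≥ 3 → met
6. professional liability coverage $2,575,000 ≥ $2,525,000 → met
7. refrigeration temperature log review 176 days ago vs limit 180 → met
8. prescription drop-off log present → met
Not met: 0 of 8

0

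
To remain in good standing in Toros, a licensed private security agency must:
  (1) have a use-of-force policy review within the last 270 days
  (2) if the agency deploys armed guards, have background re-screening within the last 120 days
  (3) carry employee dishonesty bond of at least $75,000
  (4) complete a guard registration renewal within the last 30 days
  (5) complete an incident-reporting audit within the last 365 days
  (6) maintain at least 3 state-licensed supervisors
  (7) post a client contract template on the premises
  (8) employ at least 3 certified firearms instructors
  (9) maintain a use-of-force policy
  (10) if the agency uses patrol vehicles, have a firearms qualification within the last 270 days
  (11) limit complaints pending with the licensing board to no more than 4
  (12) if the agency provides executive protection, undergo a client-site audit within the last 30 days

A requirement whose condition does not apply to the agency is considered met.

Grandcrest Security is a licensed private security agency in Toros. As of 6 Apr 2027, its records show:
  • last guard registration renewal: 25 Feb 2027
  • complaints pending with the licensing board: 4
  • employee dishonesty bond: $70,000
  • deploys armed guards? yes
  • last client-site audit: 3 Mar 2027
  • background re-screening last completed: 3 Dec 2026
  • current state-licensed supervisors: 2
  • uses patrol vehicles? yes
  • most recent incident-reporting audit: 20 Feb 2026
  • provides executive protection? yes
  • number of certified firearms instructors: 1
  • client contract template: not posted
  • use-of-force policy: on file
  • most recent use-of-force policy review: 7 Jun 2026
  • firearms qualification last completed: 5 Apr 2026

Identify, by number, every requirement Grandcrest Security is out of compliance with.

1. use-of-force policy review 303 days ago vs limit 270 → not met
2. condition 'deploys armed guards' holds; background re-screening 124 days ago vs limit 120 → not met
3. employee dishonesty bond $70,000 < $75,000 → not met
4. guard registration renewal 40 days ago vs limit 30 → not met
5. incident-reporting audit 410 days ago vs limit 365 → not met
6. state-licensed supervisors 2 < 3 → not met
7. client contract template absent → not met
8. certified firearms instructors 1 < 3 → not met
9. use-of-force policy present → met
10. condition 'uses patrol vehicles' holds; firearms qualification 366 days ago vs limit 270 → not met
11. complaints pending with the licensing board 4 ≤ 4 → met
12. condition 'provides executive protection' holds; client-site audit 34 days ago vs limit 30 → not met
Not met: 1, 2, 3, 4, 5, 6, 7, 8, 10, 12

1, 2, 3, 4, 5, 6, 7, 8, 10, 12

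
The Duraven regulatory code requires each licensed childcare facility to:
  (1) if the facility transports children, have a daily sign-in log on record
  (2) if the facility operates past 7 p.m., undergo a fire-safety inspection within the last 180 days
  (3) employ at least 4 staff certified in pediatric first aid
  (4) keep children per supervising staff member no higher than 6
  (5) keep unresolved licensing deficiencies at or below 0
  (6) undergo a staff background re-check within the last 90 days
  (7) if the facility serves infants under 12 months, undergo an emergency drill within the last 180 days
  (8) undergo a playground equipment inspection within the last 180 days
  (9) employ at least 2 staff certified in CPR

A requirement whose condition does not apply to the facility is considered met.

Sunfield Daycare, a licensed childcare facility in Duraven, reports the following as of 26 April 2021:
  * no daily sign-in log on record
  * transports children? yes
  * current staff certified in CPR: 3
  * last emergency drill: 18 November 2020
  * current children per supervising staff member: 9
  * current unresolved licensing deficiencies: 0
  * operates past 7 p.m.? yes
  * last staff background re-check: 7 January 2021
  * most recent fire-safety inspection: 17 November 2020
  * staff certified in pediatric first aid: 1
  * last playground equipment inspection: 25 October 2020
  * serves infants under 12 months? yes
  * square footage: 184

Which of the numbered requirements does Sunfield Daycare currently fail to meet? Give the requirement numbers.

1, 3, 4, 6, 8

1. condition 'transports children' holds; daily sign-in log absent → not met
2. condition 'operates past 7 p.m.' holds; fire-safety inspection 160 days ago vs limit 180 → met
3. staff certified in pediatric first aid 1 < 4 → not met
4. children per supervising staff member 9 > 6 → not met
5. unresolved licensing deficiencies 0 ≤ 0 → met
6. staff background re-check 109 days ago vs limit 90 → not met
7. condition 'serves infants under 12 months' holds; emergency drill 159 days ago vs limit 180 → met
8. playground equipment inspection 183 days ago vs limit 180 → not met
9. staff certified in CPR 3 ≥ 2 → met
Not met: 1, 3, 4, 6, 8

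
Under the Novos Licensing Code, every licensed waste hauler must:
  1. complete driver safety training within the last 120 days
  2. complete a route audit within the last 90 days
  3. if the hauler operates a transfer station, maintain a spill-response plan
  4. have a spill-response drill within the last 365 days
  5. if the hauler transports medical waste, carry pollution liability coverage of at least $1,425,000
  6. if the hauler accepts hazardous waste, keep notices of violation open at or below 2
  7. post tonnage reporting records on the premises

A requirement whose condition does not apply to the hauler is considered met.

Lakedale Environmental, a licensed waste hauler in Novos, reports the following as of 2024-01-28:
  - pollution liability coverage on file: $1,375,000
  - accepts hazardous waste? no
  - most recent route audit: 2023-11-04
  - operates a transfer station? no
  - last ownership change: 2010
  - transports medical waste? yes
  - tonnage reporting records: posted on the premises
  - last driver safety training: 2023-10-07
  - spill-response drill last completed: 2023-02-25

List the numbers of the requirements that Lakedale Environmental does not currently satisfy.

5

1. driver safety training 113 days ago vs limit 120 → met
2. route audit 85 days ago vs limit 90 → met
3. condition 'operates a transfer station' does not hold → requirement n/a → met
4. spill-response drill 337 days ago vs limit 365 → met
5. condition 'transports medical waste' holds; pollution liability coverage $1,375,000 < $1,425,000 → not met
6. condition 'accepts hazardous waste' does not hold → requirement n/a → met
7. tonnage reporting records present → met
Not met: 5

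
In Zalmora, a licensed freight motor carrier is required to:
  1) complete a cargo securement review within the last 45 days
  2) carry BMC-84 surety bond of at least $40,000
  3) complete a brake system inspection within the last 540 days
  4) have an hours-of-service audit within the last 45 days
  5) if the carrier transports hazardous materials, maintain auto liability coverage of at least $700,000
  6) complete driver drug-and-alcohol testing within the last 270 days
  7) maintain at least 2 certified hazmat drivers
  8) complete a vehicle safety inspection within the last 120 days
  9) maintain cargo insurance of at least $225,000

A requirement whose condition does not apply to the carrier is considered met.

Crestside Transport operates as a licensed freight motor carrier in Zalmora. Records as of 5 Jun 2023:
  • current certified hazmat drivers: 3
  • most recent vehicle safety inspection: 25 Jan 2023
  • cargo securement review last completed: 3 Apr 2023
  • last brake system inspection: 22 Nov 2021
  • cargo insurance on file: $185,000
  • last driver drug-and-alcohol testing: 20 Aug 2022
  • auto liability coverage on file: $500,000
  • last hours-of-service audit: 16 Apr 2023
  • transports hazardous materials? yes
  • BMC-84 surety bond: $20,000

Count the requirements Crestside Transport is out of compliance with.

1. cargo securement review 63 days ago vs limit 45 → not met
2. BMC-84 surety bond $20,000 < $40,000 → not met
3. brake system inspection 560 days ago vs limit 540 → not met
4. hours-of-service audit 50 days ago vs limit 45 → not met
5. condition 'transports hazardous materials' holds; auto liability coverage $500,000 < $700,000 → not met
6. driver drug-and-alcohol testing 289 days ago vs limit 270 → not met
7. certified hazmat drivers 3 ≥ 2 → met
8. vehicle safety inspection 131 days ago vs limit 120 → not met
9. cargo insurance $185,000 < $225,000 → not met
Not met: 8 of 9

8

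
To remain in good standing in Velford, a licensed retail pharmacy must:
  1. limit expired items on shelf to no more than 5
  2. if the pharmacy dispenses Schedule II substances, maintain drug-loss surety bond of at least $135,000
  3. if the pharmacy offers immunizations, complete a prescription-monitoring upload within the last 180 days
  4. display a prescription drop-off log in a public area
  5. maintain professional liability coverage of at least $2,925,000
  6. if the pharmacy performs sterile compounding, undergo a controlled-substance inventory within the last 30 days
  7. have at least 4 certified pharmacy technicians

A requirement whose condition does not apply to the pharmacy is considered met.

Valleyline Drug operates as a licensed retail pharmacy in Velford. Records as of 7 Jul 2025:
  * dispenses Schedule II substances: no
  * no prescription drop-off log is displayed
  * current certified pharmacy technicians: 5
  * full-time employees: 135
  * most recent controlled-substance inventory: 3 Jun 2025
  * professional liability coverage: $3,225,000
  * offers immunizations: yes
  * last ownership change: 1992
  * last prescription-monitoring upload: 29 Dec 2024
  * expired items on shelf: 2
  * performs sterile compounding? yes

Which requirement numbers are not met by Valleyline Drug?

3, 4, 6

1. expired items on shelf 2 ≤ 5 → met
2. condition 'dispenses Schedule II substances' does not hold → requirement n/a → met
3. condition 'offers immunizations' holds; prescription-monitoring upload 190 days ago vs limit 180 → not met
4. prescription drop-off log absent → not met
5. professional liability coverage $3,225,000 ≥ $2,925,000 → met
6. condition 'performs sterile compounding' holds; controlled-substance inventory 34 days ago vs limit 30 → not met
7. certified pharmacy technicians 5 ≥ 4 → met
Not met: 3, 4, 6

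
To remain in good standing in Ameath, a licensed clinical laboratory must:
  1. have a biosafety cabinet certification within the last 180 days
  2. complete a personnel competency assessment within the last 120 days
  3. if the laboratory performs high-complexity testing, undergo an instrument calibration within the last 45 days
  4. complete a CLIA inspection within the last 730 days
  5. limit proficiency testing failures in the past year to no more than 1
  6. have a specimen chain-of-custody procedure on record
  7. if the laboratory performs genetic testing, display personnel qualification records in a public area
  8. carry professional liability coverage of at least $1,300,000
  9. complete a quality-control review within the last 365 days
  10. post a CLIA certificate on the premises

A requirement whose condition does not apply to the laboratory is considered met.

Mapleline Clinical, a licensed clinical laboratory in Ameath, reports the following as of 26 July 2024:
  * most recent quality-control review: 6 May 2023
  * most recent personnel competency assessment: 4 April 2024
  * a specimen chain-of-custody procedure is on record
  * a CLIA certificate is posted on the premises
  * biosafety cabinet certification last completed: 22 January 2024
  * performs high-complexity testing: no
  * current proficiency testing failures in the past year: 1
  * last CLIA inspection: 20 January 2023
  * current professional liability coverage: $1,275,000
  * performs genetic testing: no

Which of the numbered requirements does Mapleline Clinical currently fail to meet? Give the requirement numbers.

1. biosafety cabinet certification 186 days ago vs limit 180 → not met
2. personnel competency assessment 113 days ago vs limit 120 → met
3. condition 'performs high-complexity testing' does not hold → requirement n/a → met
4. CLIA inspection 553 days ago vs limit 730 → met
5. proficiency testing failures in the past year 1 ≤ 1 → met
6. specimen chain-of-custody procedure present → met
7. condition 'performs genetic testing' does not hold → requirement n/a → met
8. professional liability coverage $1,275,000 < $1,300,000 → not met
9. quality-control review 447 days ago vs limit 365 → not met
10. CLIA certificate present → met
Not met: 1, 8, 9

1, 8, 9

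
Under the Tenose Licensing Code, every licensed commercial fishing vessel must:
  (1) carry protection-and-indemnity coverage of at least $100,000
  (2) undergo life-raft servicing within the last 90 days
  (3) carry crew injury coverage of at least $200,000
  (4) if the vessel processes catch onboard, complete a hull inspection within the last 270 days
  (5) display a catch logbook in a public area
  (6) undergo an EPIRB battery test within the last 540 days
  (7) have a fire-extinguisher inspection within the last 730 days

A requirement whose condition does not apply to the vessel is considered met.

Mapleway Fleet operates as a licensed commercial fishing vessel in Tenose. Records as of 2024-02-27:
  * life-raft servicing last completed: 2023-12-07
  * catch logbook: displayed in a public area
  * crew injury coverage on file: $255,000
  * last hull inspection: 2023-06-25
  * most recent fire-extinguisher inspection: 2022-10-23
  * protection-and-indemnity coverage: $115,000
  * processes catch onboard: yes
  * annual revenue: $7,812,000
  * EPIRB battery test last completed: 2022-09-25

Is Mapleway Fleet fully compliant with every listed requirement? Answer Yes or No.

1. protection-and-indemnity coverage $115,000 ≥ $100,000 → met
2. life-raft servicing 82 days ago vs limit 90 → met
3. crew injury coverage $255,000 ≥ $200,000 → met
4. condition 'processes catch onboard' holds; hull inspection 247 days ago vs limit 270 → met
5. catch logbook present → met
6. EPIRB battery test 520 days ago vs limit 540 → met
7. fire-extinguisher inspection 492 days ago vs limit 730 → met
All met.

Yes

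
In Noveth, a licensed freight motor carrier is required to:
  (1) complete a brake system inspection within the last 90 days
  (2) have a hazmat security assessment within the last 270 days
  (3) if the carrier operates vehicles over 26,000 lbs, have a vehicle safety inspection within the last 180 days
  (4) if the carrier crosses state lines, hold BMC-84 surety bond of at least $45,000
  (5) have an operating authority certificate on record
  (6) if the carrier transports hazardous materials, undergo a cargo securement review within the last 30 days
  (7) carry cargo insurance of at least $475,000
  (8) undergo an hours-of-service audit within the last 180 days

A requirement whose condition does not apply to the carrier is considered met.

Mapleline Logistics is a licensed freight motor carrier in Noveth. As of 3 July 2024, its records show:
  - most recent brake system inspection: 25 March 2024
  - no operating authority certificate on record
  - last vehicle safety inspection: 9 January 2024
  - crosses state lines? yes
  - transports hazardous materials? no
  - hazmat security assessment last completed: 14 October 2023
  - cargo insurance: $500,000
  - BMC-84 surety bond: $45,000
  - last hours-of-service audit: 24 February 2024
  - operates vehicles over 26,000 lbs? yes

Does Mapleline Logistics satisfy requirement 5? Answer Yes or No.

5. operating authority certificate absent → not met

No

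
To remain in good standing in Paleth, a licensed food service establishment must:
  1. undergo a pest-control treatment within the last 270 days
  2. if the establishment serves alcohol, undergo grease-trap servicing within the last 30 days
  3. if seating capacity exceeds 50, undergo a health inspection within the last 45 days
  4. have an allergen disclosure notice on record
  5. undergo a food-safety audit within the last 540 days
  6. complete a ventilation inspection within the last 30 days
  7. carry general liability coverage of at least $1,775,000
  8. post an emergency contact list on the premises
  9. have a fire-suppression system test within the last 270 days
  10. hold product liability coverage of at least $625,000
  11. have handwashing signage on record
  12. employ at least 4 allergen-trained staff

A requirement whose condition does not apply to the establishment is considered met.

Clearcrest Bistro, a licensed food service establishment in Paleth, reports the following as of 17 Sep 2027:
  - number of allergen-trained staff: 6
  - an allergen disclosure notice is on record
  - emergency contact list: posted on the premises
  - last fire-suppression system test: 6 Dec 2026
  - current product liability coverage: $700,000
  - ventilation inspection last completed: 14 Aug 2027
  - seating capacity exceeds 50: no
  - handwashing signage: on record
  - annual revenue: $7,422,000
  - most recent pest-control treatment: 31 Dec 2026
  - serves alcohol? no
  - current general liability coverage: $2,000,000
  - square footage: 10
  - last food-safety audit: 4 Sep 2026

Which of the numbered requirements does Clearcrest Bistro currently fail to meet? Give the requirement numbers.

1. pest-control treatment 260 days ago vs limit 270 → met
2. condition 'serves alcohol' does not hold → requirement n/a → met
3. condition 'seating capacity exceeds 50' does not hold → requirement n/a → met
4. allergen disclosure notice present → met
5. food-safety audit 378 days ago vs limit 540 → met
6. ventilation inspection 34 days ago vs limit 30 → not met
7. general liability coverage $2,000,000 ≥ $1,775,000 → met
8. emergency contact list present → met
9. fire-suppression system test 285 days ago vs limit 270 → not met
10. product liability coverage $700,000 ≥ $625,000 → met
11. handwashing signage present → met
12. allergen-trained staff 6 ≥ 4 → met
Not met: 6, 9

6, 9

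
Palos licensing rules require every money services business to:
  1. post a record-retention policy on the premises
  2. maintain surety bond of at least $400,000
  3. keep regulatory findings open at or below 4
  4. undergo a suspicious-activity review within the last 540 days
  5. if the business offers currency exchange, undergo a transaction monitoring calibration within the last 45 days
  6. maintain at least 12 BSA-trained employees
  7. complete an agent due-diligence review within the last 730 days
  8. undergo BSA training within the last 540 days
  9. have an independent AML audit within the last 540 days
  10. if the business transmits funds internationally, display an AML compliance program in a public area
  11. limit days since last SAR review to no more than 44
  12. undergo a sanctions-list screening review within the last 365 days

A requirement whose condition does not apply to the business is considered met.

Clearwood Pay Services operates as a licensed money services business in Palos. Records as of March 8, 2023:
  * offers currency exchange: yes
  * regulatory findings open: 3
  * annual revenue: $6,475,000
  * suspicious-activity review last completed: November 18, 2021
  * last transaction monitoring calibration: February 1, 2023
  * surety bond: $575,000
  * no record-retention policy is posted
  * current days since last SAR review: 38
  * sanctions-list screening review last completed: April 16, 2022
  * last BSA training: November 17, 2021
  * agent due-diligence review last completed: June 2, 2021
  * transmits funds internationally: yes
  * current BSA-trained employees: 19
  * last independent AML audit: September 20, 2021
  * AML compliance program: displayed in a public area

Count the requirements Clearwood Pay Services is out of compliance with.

1. record-retention policy absent → not met
2. surety bond $575,000 ≥ $400,000 → met
3. regulatory findings open 3 ≤ 4 → met
4. suspicious-activity review 475 days ago vs limit 540 → met
5. condition 'offers currency exchange' holds; transaction monitoring calibration 35 days ago vs limit 45 → met
6. BSA-trained employees 19 ≥ 12 → met
7. agent due-diligence review 644 days ago vs limit 730 → met
8. BSA training 476 days ago vs limit 540 → met
9. independent AML audit 534 days ago vs limit 540 → met
10. condition 'transmits funds internationally' holds; AML compliance program present → met
11. days since last SAR review 38 ≤ 44 → met
12. sanctions-list screening review 326 days ago vs limit 365 → met
Not met: 1 of 12

1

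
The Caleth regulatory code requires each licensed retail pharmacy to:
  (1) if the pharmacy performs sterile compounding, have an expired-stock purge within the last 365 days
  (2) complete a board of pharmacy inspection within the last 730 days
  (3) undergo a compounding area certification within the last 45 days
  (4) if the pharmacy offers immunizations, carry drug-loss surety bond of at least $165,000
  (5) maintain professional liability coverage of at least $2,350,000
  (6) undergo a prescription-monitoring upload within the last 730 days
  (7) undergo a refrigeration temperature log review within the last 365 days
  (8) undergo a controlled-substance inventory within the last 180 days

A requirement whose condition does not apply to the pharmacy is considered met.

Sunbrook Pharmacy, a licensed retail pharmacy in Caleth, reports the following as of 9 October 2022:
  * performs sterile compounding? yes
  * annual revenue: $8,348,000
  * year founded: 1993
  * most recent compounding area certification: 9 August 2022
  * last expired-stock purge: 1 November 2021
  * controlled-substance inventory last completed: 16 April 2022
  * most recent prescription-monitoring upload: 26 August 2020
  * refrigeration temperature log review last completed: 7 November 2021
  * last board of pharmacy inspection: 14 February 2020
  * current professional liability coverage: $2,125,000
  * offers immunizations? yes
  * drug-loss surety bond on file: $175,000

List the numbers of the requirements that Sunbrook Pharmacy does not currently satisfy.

1. condition 'performs sterile compounding' holds; expired-stock purge 342 days ago vs limit 365 → met
2. board of pharmacy inspection 968 days ago vs limit 730 → not met
3. compounding area certification 61 days ago vs limit 45 → not met
4. condition 'offers immunizations' holds; drug-loss surety bond $175,000 ≥ $165,000 → met
5. professional liability coverage $2,125,000 < $2,350,000 → not met
6. prescription-monitoring upload 774 days ago vs limit 730 → not met
7. refrigeration temperature log review 336 days ago vs limit 365 → met
8. controlled-substance inventory 176 days ago vs limit 180 → met
Not met: 2, 3, 5, 6

2, 3, 5, 6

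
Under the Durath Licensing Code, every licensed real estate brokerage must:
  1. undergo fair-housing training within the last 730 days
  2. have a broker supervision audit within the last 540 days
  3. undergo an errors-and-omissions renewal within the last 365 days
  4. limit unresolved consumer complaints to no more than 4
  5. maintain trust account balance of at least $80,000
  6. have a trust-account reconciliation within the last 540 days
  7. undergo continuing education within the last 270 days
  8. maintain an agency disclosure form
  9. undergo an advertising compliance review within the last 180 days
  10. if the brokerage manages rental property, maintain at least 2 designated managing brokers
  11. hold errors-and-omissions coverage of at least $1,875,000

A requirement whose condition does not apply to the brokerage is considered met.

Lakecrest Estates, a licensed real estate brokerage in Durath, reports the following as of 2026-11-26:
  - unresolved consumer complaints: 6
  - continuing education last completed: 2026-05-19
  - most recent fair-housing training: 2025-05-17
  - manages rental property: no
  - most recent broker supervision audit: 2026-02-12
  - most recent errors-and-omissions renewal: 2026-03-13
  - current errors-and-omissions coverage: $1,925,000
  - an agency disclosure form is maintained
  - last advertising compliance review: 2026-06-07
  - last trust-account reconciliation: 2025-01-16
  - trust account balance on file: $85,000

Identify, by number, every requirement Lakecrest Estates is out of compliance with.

4, 6

1. fair-housing training 558 days ago vs limit 730 → met
2. broker supervision audit 287 days ago vs limit 540 → met
3. errors-and-omissions renewal 258 days ago vs limit 365 → met
4. unresolved consumer complaints 6 > 4 → not met
5. trust account balance $85,000 ≥ $80,000 → met
6. trust-account reconciliation 679 days ago vs limit 540 → not met
7. continuing education 191 days ago vs limit 270 → met
8. agency disclosure form present → met
9. advertising compliance review 172 days ago vs limit 180 → met
10. condition 'manages rental property' does not hold → requirement n/a → met
11. errors-and-omissions coverage $1,925,000 ≥ $1,875,000 → met
Not met: 4, 6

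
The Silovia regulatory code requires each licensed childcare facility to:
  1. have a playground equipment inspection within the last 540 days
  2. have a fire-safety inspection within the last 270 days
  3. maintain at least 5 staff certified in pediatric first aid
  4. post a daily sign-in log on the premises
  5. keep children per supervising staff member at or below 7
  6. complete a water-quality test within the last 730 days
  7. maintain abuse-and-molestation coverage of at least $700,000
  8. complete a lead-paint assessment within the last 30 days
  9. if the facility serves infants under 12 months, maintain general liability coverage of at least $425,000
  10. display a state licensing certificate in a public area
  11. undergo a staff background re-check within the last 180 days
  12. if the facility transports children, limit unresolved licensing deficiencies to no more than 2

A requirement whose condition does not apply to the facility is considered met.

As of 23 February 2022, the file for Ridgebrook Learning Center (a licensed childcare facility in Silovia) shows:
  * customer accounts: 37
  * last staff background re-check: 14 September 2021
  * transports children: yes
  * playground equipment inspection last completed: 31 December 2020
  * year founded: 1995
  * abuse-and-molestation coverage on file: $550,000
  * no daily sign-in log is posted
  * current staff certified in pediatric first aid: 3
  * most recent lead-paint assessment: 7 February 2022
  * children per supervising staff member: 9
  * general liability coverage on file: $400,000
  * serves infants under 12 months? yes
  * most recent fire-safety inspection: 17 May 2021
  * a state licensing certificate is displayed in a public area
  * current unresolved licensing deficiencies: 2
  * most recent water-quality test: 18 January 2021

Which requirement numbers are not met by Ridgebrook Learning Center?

2, 3, 4, 5, 7, 9

1. playground equipment inspection 419 days ago vs limit 540 → met
2. fire-safety inspection 282 days ago vs limit 270 → not met
3. staff certified in pediatric first aid 3 < 5 → not met
4. daily sign-in log absent → not met
5. children per supervising staff member 9 > 7 → not met
6. water-quality test 401 days ago vs limit 730 → met
7. abuse-and-molestation coverage $550,000 < $700,000 → not met
8. lead-paint assessment 16 days ago vs limit 30 → met
9. condition 'serves infants under 12 months' holds; general liability coverage $400,000 < $425,000 → not met
10. state licensing certificate present → met
11. staff background re-check 162 days ago vs limit 180 → met
12. condition 'transports children' holds; unresolved licensing deficiencies 2 ≤ 2 → met
Not met: 2, 3, 4, 5, 7, 9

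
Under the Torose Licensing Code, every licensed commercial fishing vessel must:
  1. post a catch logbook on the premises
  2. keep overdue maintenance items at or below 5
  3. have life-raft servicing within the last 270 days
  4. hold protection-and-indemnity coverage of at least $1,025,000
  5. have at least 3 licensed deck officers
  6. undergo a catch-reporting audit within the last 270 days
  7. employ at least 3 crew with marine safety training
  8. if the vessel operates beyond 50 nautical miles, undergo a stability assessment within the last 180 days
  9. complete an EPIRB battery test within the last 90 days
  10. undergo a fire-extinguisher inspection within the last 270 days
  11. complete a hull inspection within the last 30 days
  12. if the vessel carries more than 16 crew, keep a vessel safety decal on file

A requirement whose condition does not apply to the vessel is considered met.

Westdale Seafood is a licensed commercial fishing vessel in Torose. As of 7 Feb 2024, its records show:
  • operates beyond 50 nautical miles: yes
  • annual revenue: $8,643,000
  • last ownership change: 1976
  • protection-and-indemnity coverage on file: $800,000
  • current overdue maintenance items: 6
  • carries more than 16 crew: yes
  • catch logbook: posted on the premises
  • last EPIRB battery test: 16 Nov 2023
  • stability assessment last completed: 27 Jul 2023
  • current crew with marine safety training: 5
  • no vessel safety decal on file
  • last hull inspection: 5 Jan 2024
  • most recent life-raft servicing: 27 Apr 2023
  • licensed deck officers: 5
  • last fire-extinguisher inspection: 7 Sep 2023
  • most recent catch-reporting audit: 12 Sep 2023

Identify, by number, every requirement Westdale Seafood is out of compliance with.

2, 3, 4, 8, 11, 12

1. catch logbook present → met
2. overdue maintenance items 6 > 5 → not met
3. life-raft servicing 286 days ago vs limit 270 → not met
4. protection-and-indemnity coverage $800,000 < $1,025,000 → not met
5. licensed deck officers 5 ≥ 3 → met
6. catch-reporting audit 148 days ago vs limit 270 → met
7. crew with marine safety training 5 ≥ 3 → met
8. condition 'operates beyond 50 nautical miles' holds; stability assessment 195 days ago vs limit 180 → not met
9. EPIRB battery test 83 days ago vs limit 90 → met
10. fire-extinguisher inspection 153 days ago vs limit 270 → met
11. hull inspection 33 days ago vs limit 30 → not met
12. condition 'carries more than 16 crew' holds; vessel safety decal absent → not met
Not met: 2, 3, 4, 8, 11, 12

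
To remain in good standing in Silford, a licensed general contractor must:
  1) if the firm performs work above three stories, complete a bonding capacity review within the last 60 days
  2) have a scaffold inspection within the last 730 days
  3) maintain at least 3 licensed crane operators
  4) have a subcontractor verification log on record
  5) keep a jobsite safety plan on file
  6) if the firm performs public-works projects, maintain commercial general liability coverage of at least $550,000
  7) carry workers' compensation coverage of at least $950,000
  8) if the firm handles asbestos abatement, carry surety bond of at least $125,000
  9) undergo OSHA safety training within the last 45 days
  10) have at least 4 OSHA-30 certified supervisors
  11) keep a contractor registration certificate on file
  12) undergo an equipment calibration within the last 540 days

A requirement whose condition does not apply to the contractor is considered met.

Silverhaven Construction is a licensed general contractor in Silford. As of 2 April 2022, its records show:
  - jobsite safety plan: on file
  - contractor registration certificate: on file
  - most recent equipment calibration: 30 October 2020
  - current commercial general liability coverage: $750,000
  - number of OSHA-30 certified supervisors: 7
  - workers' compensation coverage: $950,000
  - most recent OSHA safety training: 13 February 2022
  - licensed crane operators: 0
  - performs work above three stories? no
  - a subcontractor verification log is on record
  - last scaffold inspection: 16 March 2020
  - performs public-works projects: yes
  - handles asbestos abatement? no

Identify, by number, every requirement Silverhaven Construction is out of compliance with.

1. condition 'performs work above three stories' does not hold → requirement n/a → met
2. scaffold inspection 747 days ago vs limit 730 → not met
3. licensed crane operators 0 < 3 → not met
4. subcontractor verification log present → met
5. jobsite safety plan present → met
6. condition 'performs public-works projects' holds; commercial general liability coverage $750,000 ≥ $550,000 → met
7. workers' compensation coverage $950,000 ≥ $950,000 → met
8. condition 'handles asbestos abatement' does not hold → requirement n/a → met
9. OSHA safety training 48 days ago vs limit 45 → not met
10. OSHA-30 certified supervisors 7 ≥ 4 → met
11. contractor registration certificate present → met
12. equipment calibration 519 days ago vs limit 540 → met
Not met: 2, 3, 9

2, 3, 9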